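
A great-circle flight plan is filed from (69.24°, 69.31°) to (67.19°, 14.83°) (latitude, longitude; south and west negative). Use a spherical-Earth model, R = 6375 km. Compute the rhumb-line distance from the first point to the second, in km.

Rhumb course C = atan2(Δλ, Δψ) with Δψ = ln[tan(π/4+φ₂/2)/tan(π/4+φ₁/2)] = -0.0965, Δλ = -0.9509 → C = 264.21°
d = R·|Δφ| / |cos C| = 6375·0.03578 / 0.10095 = 2260 km

2260 km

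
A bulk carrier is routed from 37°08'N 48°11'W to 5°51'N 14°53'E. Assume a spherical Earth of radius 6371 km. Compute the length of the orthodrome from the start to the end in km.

Haversine: a = sin²(Δφ/2)+cos φ₁ cos φ₂ sin²(Δλ/2) = 0.28962;  σ = 2·atan2(√a,√(1−a))
σ = 65.118° → d = Rσ = 6371·1.13652 = 7241 km

7241 km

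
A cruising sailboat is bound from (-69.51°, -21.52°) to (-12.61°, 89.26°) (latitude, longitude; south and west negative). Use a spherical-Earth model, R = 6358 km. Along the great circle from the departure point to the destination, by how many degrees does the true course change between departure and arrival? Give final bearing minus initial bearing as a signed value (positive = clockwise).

Initial bearing θ₁ = atan2(sin Δλ cos φ₂, cos φ₁ sin φ₂ − sin φ₁ cos φ₂ cos Δλ) = 113.71°
Final bearing θ₂ = (initial bearing from the destination back to the start) + 180° = 19.17°
Δθ = θ₂ − θ₁ = -94.5°

-94.5°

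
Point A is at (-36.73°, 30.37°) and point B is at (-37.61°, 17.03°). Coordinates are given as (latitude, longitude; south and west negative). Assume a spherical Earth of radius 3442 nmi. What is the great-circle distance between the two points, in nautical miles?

640 nmi

cos σ = sin φ₁ sin φ₂ + cos φ₁ cos φ₂ cos Δλ
      = sin(-36.73°)sin(-37.61°) + cos(-36.73°)cos(-37.61°)cos(-13.34°) = 0.9828
σ = 10.657° → d = Rσ = 3442·0.18600 = 640 nmi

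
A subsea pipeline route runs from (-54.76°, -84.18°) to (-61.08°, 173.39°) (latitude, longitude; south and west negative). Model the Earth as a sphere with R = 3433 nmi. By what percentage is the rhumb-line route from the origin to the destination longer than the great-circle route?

11.2%

Great circle: σ = 0.8568 rad → d_gc = Rσ = 2941.5 nmi
Rhumb: Δφ = -0.1103, Δλ = -1.7877, Δψ = -0.2083, q = Δφ/Δψ = 0.5295 → d_rh = R√(Δφ²+q²Δλ²) = 3271.4 nmi
Excess = (3271.4 − 2941.5) / 2941.5 = 329.9 / 2941.5 = 11.22% ≈ 11.2%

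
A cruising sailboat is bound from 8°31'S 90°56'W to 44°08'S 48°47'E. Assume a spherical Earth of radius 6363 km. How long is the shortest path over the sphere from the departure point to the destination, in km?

12882 km

cos σ = sin φ₁ sin φ₂ + cos φ₁ cos φ₂ cos Δλ
      = sin(-8.52°)sin(-44.13°) + cos(-8.52°)cos(-44.13°)cos(139.72°) = -0.4384
σ = 115.999° → d = Rσ = 6363·2.02457 = 12882 km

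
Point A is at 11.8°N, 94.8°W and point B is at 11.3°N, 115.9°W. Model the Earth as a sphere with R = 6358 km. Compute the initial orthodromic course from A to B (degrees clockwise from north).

θ = atan2( sin Δλ·cos φ₂ ,  cos φ₁ sin φ₂ − sin φ₁ cos φ₂ cos Δλ )
  = atan2(-0.3530, +0.0047) = 270.77°

270.8°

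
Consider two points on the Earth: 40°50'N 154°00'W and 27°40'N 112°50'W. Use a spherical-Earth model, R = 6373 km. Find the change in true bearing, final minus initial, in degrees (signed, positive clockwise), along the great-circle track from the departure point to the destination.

At departure: θ₁ = atan2(sin Δλ cos φ₂, cos φ₁ sin φ₂ − sin φ₁ cos φ₂ cos Δλ) = 98.26°
At arrival: θ₂ = atan2(sin Δλ cos φ₁, −cos φ₂ sin φ₁ + sin φ₂ cos φ₁ cos Δλ) = 122.28°
Δθ = θ₂ − θ₁ = +24.0°

+24.0°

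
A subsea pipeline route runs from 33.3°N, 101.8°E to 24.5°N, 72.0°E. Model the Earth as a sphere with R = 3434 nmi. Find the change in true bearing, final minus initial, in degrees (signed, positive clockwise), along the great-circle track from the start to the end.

-14.7°

Initial bearing θ₁ = atan2(sin Δλ cos φ₂, cos φ₁ sin φ₂ − sin φ₁ cos φ₂ cos Δλ) = 259.12°
Final bearing θ₂ = (initial bearing from the destination back to the start) + 180° = 244.42°
Δθ = θ₂ − θ₁ = -14.7°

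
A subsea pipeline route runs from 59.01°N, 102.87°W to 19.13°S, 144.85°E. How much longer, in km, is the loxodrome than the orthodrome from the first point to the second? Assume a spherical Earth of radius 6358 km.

Great circle: cos σ = sin φ₁ sin φ₂ + cos φ₁ cos φ₂ cos Δλ,  σ = 2.0548 rad → d_gc = 13064.7 km
Rhumb line: Δψ = -1.6232, q = Δφ/Δψ = 0.8402, d_rh = R√(Δφ²+q²Δλ²) = 13593.3 km
Excess = 13593.3 − 13064.7 = 528.6 ≈ 529 km

529 km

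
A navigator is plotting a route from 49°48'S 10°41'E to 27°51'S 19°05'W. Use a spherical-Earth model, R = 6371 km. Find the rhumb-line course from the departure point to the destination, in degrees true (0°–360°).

313.8°

Meridional parts: M(φ₁)=-1.0053, M(φ₂)=-0.5064 → ΔM = +0.4988;  Δλ = -0.5195 rad
tan C = Δλ / ΔM = -1.0415 → C = 313.84°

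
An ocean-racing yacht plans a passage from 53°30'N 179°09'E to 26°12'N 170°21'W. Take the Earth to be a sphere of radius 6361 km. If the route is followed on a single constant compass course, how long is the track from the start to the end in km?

Δψ = ln[tan(π/4+φ₂/2)/tan(π/4+φ₁/2)] = -0.6353;  Δφ = -0.4765 rad,  Δλ = +0.1833 rad
q = Δφ/Δψ = 0.7500
d = R·√(Δφ² + q²Δλ²) = 6361·0.49590 = 3154 km

3154 km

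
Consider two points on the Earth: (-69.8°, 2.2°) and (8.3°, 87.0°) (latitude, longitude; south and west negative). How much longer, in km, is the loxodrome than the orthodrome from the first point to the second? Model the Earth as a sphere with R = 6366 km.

399 km

Great circle: cos σ = sin φ₁ sin φ₂ + cos φ₁ cos φ₂ cos Δλ,  σ = 1.6755 rad → d_gc = 10666.2 km
Rhumb line: Δψ = +1.8706, q = Δφ/Δψ = 0.7287, d_rh = R√(Δφ²+q²Δλ²) = 11065.1 km
Excess = 11065.1 − 10666.2 = 398.9 ≈ 399 km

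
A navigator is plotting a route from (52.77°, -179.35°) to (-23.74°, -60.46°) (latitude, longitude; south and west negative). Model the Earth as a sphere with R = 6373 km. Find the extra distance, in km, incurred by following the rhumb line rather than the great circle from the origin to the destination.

415 km

Great circle: cos σ = sin φ₁ sin φ₂ + cos φ₁ cos φ₂ cos Δλ,  σ = 2.1995 rad → d_gc = 14017.5 km
Rhumb line: Δψ = -1.5149, q = Δφ/Δψ = 0.8815, d_rh = R√(Δφ²+q²Δλ²) = 14432.6 km
Excess = 14432.6 − 14017.5 = 415.1 ≈ 415 km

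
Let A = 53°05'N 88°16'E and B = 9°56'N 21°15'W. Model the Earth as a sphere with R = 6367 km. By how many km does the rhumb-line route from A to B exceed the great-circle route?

Great circle: cos σ = sin φ₁ sin φ₂ + cos φ₁ cos φ₂ cos Δλ,  σ = 1.6306 rad → d_gc = 10381.9 km
Rhumb line: Δψ = -0.9230, q = Δφ/Δψ = 0.8159, d_rh = R√(Δφ²+q²Δλ²) = 11027.0 km
Excess = 11027.0 − 10381.9 = 645.1 ≈ 645 km

645 km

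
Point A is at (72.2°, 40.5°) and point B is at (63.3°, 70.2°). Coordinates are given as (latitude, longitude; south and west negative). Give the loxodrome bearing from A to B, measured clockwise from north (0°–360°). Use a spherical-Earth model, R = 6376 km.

128.7°

Δψ = ln[tan(π/4+φ₂/2)/tan(π/4+φ₁/2)] = -0.4157
Δλ = +0.5184 rad (taken the short way round)
course = atan2(Δλ, Δψ) = 128.73°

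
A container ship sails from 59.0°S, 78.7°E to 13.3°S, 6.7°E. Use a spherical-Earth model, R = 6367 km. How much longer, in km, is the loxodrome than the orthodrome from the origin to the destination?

Great circle: cos σ = sin φ₁ sin φ₂ + cos φ₁ cos φ₂ cos Δλ,  σ = 1.2110 rad → d_gc = 7710.5 km
Rhumb line: Δψ = +1.0483, q = Δφ/Δψ = 0.7608, d_rh = R√(Δφ²+q²Δλ²) = 7927.7 km
Excess = 7927.7 − 7710.5 = 217.2 ≈ 217 km

217 km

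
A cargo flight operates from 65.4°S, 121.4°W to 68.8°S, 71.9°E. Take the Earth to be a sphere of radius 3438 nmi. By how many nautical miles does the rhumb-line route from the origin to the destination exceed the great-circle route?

Great circle: cos σ = sin φ₁ sin φ₂ + cos φ₁ cos φ₂ cos Δλ,  σ = 0.7937 rad → d_gc = 2728.8 nmi
Rhumb line: Δψ = -0.1528, q = Δφ/Δψ = 0.3884, d_rh = R√(Δφ²+q²Δλ²) = 3890.7 nmi
Excess = 3890.7 − 2728.8 = 1161.9 ≈ 1162 nmi

1162 nmi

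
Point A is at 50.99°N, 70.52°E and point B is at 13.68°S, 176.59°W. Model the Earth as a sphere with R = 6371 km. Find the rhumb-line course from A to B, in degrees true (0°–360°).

123.0°

Meridional parts: M(φ₁)=+1.0378, M(φ₂)=-0.2411 → ΔM = -1.2789;  Δλ = +1.9703 rad
tan C = Δλ / ΔM = -1.5406 → C = 122.99°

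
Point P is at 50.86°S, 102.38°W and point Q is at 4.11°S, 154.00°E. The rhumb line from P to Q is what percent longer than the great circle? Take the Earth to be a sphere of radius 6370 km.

4.4%

Great circle: σ = 1.6636 rad → d_gc = Rσ = 10597.1 km
Rhumb: Δφ = +0.8159, Δλ = -1.8085, Δψ = +0.9625, q = Δφ/Δψ = 0.8478 → d_rh = R√(Δφ²+q²Δλ²) = 11063.4 km
Excess = (11063.4 − 10597.1) / 10597.1 = 466.3 / 10597.1 = 4.40% ≈ 4.4%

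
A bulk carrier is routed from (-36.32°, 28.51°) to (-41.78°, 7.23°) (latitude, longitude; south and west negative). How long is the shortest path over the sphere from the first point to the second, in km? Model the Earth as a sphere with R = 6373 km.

1930 km

cos σ = sin φ₁ sin φ₂ + cos φ₁ cos φ₂ cos Δλ
      = sin(-36.32°)sin(-41.78°) + cos(-36.32°)cos(-41.78°)cos(-21.28°) = 0.9545
σ = 17.351° → d = Rσ = 6373·0.30283 = 1930 km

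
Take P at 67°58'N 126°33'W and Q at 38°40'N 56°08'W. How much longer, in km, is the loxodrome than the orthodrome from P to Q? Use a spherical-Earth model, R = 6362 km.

Great circle: cos σ = sin φ₁ sin φ₂ + cos φ₁ cos φ₂ cos Δλ,  σ = 0.8267 rad → d_gc = 5259.2 km
Rhumb line: Δψ = -0.9036, q = Δφ/Δψ = 0.5660, d_rh = R√(Δφ²+q²Δλ²) = 5492.4 km
Excess = 5492.4 − 5259.2 = 233.2 ≈ 233 km

233 km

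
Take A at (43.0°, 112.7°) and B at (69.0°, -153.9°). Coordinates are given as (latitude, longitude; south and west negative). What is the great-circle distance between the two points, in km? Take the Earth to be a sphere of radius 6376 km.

cos σ = sin φ₁ sin φ₂ + cos φ₁ cos φ₂ cos Δλ
      = sin(43.00°)sin(69.00°) + cos(43.00°)cos(69.00°)cos(93.40°) = 0.6212
σ = 51.599° → d = Rσ = 6376·0.90058 = 5742 km

5742 km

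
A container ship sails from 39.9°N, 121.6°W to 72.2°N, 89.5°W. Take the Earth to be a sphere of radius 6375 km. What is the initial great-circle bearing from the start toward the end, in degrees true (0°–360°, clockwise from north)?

N = sin Δλ·cos φ₂ = +0.1624;  D = cos φ₁ sin φ₂ − sin φ₁ cos φ₂ cos Δλ = +0.5643
initial course = atan2(N, D) = 16.06°

16.1°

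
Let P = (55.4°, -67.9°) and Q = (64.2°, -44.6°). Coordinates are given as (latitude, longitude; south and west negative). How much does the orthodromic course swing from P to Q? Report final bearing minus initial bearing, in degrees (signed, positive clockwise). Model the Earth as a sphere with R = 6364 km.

+20.3°

At departure: θ₁ = atan2(sin Δλ cos φ₂, cos φ₁ sin φ₂ − sin φ₁ cos φ₂ cos Δλ) = 43.38°
At arrival: θ₂ = atan2(sin Δλ cos φ₁, −cos φ₂ sin φ₁ + sin φ₂ cos φ₁ cos Δλ) = 63.64°
Δθ = θ₂ − θ₁ = +20.3°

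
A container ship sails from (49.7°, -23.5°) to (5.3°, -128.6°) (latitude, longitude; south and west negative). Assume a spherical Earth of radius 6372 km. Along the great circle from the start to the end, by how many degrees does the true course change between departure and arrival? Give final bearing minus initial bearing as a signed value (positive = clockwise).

Initial bearing θ₁ = atan2(sin Δλ cos φ₂, cos φ₁ sin φ₂ − sin φ₁ cos φ₂ cos Δλ) = 285.00°
Final bearing θ₂ = (initial bearing from the destination back to the start) + 180° = 218.86°
Δθ = θ₂ − θ₁ = -66.1°

-66.1°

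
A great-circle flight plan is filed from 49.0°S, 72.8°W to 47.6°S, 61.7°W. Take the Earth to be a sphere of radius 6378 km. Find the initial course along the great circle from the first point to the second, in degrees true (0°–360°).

83.4°

θ = atan2( sin Δλ·cos φ₂ ,  cos φ₁ sin φ₂ − sin φ₁ cos φ₂ cos Δλ )
  = atan2(+0.1298, +0.0149) = 83.45°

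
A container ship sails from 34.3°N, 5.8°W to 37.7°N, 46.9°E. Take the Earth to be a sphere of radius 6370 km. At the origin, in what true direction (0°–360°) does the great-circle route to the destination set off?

69.5°

θ = atan2( sin Δλ·cos φ₂ ,  cos φ₁ sin φ₂ − sin φ₁ cos φ₂ cos Δλ )
  = atan2(+0.6294, +0.2350) = 69.53°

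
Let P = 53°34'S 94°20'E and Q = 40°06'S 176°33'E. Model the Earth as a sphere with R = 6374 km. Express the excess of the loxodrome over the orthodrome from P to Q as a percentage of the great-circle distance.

Great circle: σ = 0.9524 rad → d_gc = Rσ = 6070.4 km
Rhumb: Δφ = +0.2350, Δλ = +1.4350, Δψ = +0.3462, q = Δφ/Δψ = 0.6789 → d_rh = R√(Δφ²+q²Δλ²) = 6387.9 km
Excess = (6387.9 − 6070.4) / 6070.4 = 317.5 / 6070.4 = 5.23% ≈ 5.2%

5.2%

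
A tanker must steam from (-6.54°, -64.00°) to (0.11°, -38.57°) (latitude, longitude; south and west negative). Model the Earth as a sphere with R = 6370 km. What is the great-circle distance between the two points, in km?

2916 km

cos σ = sin φ₁ sin φ₂ + cos φ₁ cos φ₂ cos Δλ
      = sin(-6.54°)sin(0.11°) + cos(-6.54°)cos(0.11°)cos(25.43°) = 0.8970
σ = 26.232° → d = Rσ = 6370·0.45783 = 2916 km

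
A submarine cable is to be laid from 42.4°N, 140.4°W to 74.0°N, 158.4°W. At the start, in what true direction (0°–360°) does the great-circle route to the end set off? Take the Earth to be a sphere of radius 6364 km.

N = sin Δλ·cos φ₂ = -0.0852;  D = cos φ₁ sin φ₂ − sin φ₁ cos φ₂ cos Δλ = +0.5331
initial course = atan2(N, D) = 350.92°

350.9°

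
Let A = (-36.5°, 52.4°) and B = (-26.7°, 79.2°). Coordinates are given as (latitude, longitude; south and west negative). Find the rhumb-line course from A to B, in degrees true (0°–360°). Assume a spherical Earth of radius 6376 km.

66.7°

Δψ = ln[tan(π/4+φ₂/2)/tan(π/4+φ₁/2)] = +0.2012
Δλ = +0.4677 rad (taken the short way round)
course = atan2(Δλ, Δψ) = 66.72°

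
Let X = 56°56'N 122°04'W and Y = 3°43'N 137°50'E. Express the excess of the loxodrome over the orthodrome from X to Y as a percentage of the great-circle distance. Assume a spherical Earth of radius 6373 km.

Great circle: σ = 1.6120 rad → d_gc = Rσ = 10273.1 km
Rhumb: Δφ = -0.9288, Δλ = -1.7471, Δψ = -1.1496, q = Δφ/Δψ = 0.8079 → d_rh = R√(Δφ²+q²Δλ²) = 10768.3 km
Excess = (10768.3 − 10273.1) / 10273.1 = 495.2 / 10273.1 = 4.82% ≈ 4.8%

4.8%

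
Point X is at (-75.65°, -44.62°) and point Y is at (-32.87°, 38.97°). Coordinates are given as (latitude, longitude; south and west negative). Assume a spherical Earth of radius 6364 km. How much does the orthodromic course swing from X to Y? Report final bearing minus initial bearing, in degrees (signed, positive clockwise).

Initial bearing θ₁ = atan2(sin Δλ cos φ₂, cos φ₁ sin φ₂ − sin φ₁ cos φ₂ cos Δλ) = 93.00°
Final bearing θ₂ = (initial bearing from the destination back to the start) + 180° = 17.14°
Δθ = θ₂ − θ₁ = -75.9°

-75.9°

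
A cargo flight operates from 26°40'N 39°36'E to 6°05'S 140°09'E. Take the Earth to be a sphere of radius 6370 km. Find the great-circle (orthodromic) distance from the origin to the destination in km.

Haversine: a = sin²(Δφ/2)+cos φ₁ cos φ₂ sin²(Δλ/2) = 0.60513;  σ = 2·atan2(√a,√(1−a))
σ = 102.137° → d = Rσ = 6370·1.78264 = 11355 km

11355 km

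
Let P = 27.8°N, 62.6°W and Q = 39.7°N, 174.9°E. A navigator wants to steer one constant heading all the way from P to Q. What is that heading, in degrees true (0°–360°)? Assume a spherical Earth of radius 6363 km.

Meridional parts: M(φ₁)=+0.5054, M(φ₂)=+0.7561 → ΔM = +0.2506;  Δλ = -2.1380 rad
tan C = Δλ / ΔM = -8.5300 → C = 276.69°

276.7°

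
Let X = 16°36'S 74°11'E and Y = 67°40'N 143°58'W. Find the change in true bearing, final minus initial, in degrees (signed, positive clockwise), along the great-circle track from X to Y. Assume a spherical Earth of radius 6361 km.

+118.5°

At departure: θ₁ = atan2(sin Δλ cos φ₂, cos φ₁ sin φ₂ − sin φ₁ cos φ₂ cos Δλ) = 16.33°
At arrival: θ₂ = atan2(sin Δλ cos φ₁, −cos φ₂ sin φ₁ + sin φ₂ cos φ₁ cos Δλ) = 134.83°
Δθ = θ₂ − θ₁ = +118.5°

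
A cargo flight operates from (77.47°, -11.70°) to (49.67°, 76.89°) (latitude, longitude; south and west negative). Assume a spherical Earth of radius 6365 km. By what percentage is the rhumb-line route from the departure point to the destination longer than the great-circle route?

8.5%

Great circle: σ = 0.7263 rad → d_gc = Rσ = 4623.0 km
Rhumb: Δφ = -0.4852, Δλ = +1.5462, Δψ = -1.2075, q = Δφ/Δψ = 0.4018 → d_rh = R√(Δφ²+q²Δλ²) = 5017.6 km
Excess = (5017.6 − 4623.0) / 4623.0 = 394.6 / 4623.0 = 8.54% ≈ 8.5%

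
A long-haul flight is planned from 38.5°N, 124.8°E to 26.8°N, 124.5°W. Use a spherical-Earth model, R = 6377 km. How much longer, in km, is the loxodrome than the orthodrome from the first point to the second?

621 km

Great circle: cos σ = sin φ₁ sin φ₂ + cos φ₁ cos φ₂ cos Δλ,  σ = 1.5370 rad → d_gc = 9801.6 km
Rhumb line: Δψ = -0.2433, q = Δφ/Δψ = 0.8393, d_rh = R√(Δφ²+q²Δλ²) = 10422.7 km
Excess = 10422.7 − 9801.6 = 621.1 ≈ 621 km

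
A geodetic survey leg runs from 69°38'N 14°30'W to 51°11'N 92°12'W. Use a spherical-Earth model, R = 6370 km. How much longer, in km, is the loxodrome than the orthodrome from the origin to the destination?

273 km

Great circle: cos σ = sin φ₁ sin φ₂ + cos φ₁ cos φ₂ cos Δλ,  σ = 0.6810 rad → d_gc = 4338.21 km
Rhumb line: Δψ = -0.6736, q = Δφ/Δψ = 0.4780, d_rh = R√(Δφ²+q²Δλ²) = 4610.72 km
Excess = 4610.72 − 4338.21 = 272.51 ≈ 273 km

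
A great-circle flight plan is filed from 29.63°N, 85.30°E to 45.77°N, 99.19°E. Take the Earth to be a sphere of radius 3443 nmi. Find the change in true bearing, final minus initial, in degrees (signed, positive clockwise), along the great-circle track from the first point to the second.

+8.6°

Initial bearing θ₁ = atan2(sin Δλ cos φ₂, cos φ₁ sin φ₂ − sin φ₁ cos φ₂ cos Δλ) = 30.17°
Final bearing θ₂ = (initial bearing from the destination back to the start) + 180° = 38.77°
Δθ = θ₂ − θ₁ = +8.6°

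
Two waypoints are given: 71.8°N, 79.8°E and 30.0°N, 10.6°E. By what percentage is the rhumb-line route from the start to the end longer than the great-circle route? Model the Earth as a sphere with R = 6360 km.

4.1%

Great circle: σ = 0.9630 rad → d_gc = Rσ = 6124.8 km
Rhumb: Δφ = -0.7295, Δλ = -1.2078, Δψ = -1.2822, q = Δφ/Δψ = 0.5690 → d_rh = R√(Δφ²+q²Δλ²) = 6374.3 km
Excess = (6374.3 − 6124.8) / 6124.8 = 249.5 / 6124.8 = 4.07% ≈ 4.1%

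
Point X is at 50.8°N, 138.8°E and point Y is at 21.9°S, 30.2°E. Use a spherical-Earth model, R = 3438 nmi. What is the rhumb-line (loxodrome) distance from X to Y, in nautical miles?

Δψ = ln[tan(π/4+φ₂/2)/tan(π/4+φ₁/2)] = -1.4245;  Δφ = -1.2689 rad,  Δλ = -1.8954 rad
q = Δφ/Δψ = 0.8908
d = R·√(Δφ² + q²Δλ²) = 3438·2.11200 = 7261 nmi

7261 nmi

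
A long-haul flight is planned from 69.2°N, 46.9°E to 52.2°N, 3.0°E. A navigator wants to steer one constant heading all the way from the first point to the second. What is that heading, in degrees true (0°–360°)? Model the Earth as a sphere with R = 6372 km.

Δψ = ln[tan(π/4+φ₂/2)/tan(π/4+φ₁/2)] = -0.6235
Δλ = -0.7662 rad (taken the short way round)
course = atan2(Δλ, Δψ) = 230.86°

230.9°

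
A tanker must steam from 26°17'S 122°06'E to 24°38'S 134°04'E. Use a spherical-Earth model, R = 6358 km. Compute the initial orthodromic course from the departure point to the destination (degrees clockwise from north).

83.9°

N = sin Δλ·cos φ₂ = +0.1885;  D = cos φ₁ sin φ₂ − sin φ₁ cos φ₂ cos Δλ = +0.0200
initial course = atan2(N, D) = 83.93°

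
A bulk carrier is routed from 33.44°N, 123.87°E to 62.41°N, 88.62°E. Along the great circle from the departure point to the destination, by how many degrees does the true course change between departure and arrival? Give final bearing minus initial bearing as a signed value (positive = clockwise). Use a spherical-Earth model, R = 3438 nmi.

-27.4°

At departure: θ₁ = atan2(sin Δλ cos φ₂, cos φ₁ sin φ₂ − sin φ₁ cos φ₂ cos Δλ) = 333.29°
At arrival: θ₂ = atan2(sin Δλ cos φ₁, −cos φ₂ sin φ₁ + sin φ₂ cos φ₁ cos Δλ) = 305.91°
Δθ = θ₂ − θ₁ = -27.4°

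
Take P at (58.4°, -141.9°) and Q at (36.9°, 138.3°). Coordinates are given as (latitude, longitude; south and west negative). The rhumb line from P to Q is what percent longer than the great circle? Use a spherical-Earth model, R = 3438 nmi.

Great circle: σ = 0.9452 rad → d_gc = Rσ = 3249.5 nmi
Rhumb: Δφ = -0.3752, Δλ = -1.3928, Δψ = -0.5686, q = Δφ/Δψ = 0.6599 → d_rh = R√(Δφ²+q²Δλ²) = 3413.2 nmi
Excess = (3413.2 − 3249.5) / 3249.5 = 163.7 / 3249.5 = 5.04% ≈ 5.0%

5.0%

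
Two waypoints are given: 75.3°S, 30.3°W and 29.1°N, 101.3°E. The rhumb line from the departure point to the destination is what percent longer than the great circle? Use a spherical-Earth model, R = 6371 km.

9.1%

Great circle: σ = 2.2365 rad → d_gc = Rσ = 14248.9 km
Rhumb: Δφ = +1.8221, Δλ = +2.2969, Δψ = +2.5793, q = Δφ/Δψ = 0.7064 → d_rh = R√(Δφ²+q²Δλ²) = 15544.5 km
Excess = (15544.5 − 14248.9) / 14248.9 = 1295.6 / 14248.9 = 9.09% ≈ 9.1%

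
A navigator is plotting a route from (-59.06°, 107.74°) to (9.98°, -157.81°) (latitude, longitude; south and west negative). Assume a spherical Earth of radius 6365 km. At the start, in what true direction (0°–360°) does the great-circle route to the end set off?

N = sin Δλ·cos φ₂ = +0.9819;  D = cos φ₁ sin φ₂ − sin φ₁ cos φ₂ cos Δλ = +0.0236
initial course = atan2(N, D) = 88.63°

88.6°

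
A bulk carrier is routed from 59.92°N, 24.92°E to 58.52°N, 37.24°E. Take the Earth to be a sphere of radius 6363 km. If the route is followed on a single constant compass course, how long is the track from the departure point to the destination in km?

717 km

Rhumb course C = atan2(Δλ, Δψ) with Δψ = ln[tan(π/4+φ₂/2)/tan(π/4+φ₁/2)] = -0.0478, Δλ = +0.2150 → C = 102.52°
d = R·|Δφ| / |cos C| = 6363·0.02443 / 0.21681 = 717 km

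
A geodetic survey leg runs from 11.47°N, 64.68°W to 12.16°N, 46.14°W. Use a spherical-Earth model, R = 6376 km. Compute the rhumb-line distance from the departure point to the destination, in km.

Δψ = ln[tan(π/4+φ₂/2)/tan(π/4+φ₁/2)] = +0.0123;  Δφ = +0.0120 rad,  Δλ = +0.3236 rad
q = Δφ/Δψ = 0.9788
d = R·√(Δφ² + q²Δλ²) = 6376·0.31696 = 2021 km

2021 km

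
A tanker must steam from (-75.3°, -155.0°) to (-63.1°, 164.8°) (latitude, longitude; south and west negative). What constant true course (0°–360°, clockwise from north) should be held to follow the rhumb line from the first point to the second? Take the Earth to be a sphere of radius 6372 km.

311.3°

Δψ = ln[tan(π/4+φ₂/2)/tan(π/4+φ₁/2)] = +0.6174
Δλ = -0.7016 rad (taken the short way round)
course = atan2(Δλ, Δψ) = 311.35°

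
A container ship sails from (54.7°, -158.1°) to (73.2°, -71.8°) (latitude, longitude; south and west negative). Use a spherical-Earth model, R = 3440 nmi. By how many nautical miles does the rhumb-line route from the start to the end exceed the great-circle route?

Great circle: cos σ = sin φ₁ sin φ₂ + cos φ₁ cos φ₂ cos Δλ,  σ = 0.6566 rad → d_gc = 2258.65 nmi
Rhumb line: Δψ = +0.7677, q = Δφ/Δψ = 0.4206, d_rh = R√(Δφ²+q²Δλ²) = 2446.09 nmi
Excess = 2446.09 − 2258.65 = 187.44 ≈ 187 nmi

187 nmi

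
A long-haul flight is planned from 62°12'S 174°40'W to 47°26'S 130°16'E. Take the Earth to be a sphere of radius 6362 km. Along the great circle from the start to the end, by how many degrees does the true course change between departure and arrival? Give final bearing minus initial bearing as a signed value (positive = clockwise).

+46.5°

Initial bearing θ₁ = atan2(sin Δλ cos φ₂, cos φ₁ sin φ₂ − sin φ₁ cos φ₂ cos Δλ) = 269.91°
Final bearing θ₂ = (initial bearing from the destination back to the start) + 180° = 316.41°
Δθ = θ₂ − θ₁ = +46.5°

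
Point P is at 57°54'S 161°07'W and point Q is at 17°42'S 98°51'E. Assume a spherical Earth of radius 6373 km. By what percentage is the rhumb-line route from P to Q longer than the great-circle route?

Great circle: σ = 1.4006 rad → d_gc = Rσ = 8926.2 km
Rhumb: Δφ = +0.7016, Δλ = -1.7459, Δψ = +0.9319, q = Δφ/Δψ = 0.7529 → d_rh = R√(Δφ²+q²Δλ²) = 9495.8 km
Excess = (9495.8 − 8926.2) / 8926.2 = 569.6 / 8926.2 = 6.38% ≈ 6.4%

6.4%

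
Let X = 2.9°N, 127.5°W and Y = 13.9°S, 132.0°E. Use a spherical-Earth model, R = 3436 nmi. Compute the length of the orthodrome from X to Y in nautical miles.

Haversine: a = sin²(Δφ/2)+cos φ₁ cos φ₂ sin²(Δλ/2) = 0.59441;  σ = 2·atan2(√a,√(1−a))
σ = 100.884° → d = Rσ = 3436·1.76076 = 6050 nmi

6050 nmi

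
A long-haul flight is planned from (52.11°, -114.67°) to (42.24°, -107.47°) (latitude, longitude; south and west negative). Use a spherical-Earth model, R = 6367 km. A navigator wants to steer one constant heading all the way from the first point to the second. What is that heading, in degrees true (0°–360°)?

Δψ = ln[tan(π/4+φ₂/2)/tan(π/4+φ₁/2)] = -0.2545
Δλ = +0.1257 rad (taken the short way round)
course = atan2(Δλ, Δψ) = 153.72°

153.7°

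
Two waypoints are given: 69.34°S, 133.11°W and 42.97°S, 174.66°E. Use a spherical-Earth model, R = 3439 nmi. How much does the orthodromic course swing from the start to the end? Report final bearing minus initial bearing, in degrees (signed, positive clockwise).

+45.4°

Initial bearing θ₁ = atan2(sin Δλ cos φ₂, cos φ₁ sin φ₂ − sin φ₁ cos φ₂ cos Δλ) = 287.18°
Final bearing θ₂ = (initial bearing from the destination back to the start) + 180° = 332.57°
Δθ = θ₂ − θ₁ = +45.4°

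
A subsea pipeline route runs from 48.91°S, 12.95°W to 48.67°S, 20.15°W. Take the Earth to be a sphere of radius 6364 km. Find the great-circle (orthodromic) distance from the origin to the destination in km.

527 km

Haversine: a = sin²(Δφ/2)+cos φ₁ cos φ₂ sin²(Δλ/2) = 0.00172;  σ = 2·atan2(√a,√(1−a))
σ = 4.748° → d = Rσ = 6364·0.08286 = 527 km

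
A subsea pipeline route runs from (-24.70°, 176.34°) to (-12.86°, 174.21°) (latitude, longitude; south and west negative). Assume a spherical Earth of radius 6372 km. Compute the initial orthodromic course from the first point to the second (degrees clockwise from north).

350.0°

θ = atan2( sin Δλ·cos φ₂ ,  cos φ₁ sin φ₂ − sin φ₁ cos φ₂ cos Δλ )
  = atan2(-0.0362, +0.2049) = 349.97°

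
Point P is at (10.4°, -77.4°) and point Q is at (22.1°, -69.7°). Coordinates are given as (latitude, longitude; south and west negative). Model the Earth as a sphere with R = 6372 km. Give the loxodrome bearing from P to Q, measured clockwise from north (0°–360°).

Δψ = ln[tan(π/4+φ₂/2)/tan(π/4+φ₁/2)] = +0.2131
Δλ = +0.1344 rad (taken the short way round)
course = atan2(Δλ, Δψ) = 32.23°

32.2°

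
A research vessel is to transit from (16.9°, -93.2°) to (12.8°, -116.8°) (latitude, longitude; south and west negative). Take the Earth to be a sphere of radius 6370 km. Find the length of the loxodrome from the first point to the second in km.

2576 km

Δψ = ln[tan(π/4+φ₂/2)/tan(π/4+φ₁/2)] = -0.0740;  Δφ = -0.0716 rad,  Δλ = -0.4119 rad
q = Δφ/Δψ = 0.9664
d = R·√(Δφ² + q²Δλ²) = 6370·0.40442 = 2576 km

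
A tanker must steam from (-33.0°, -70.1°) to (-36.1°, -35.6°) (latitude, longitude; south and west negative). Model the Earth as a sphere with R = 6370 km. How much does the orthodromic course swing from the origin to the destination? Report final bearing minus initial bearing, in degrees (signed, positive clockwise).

-20.0°

Initial bearing θ₁ = atan2(sin Δλ cos φ₂, cos φ₁ sin φ₂ − sin φ₁ cos φ₂ cos Δλ) = 106.03°
Final bearing θ₂ = (initial bearing from the destination back to the start) + 180° = 86.05°
Δθ = θ₂ − θ₁ = -20.0°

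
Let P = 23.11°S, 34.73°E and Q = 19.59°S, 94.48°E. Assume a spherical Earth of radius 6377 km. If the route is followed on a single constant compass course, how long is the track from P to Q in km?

6205 km

Δψ = ln[tan(π/4+φ₂/2)/tan(π/4+φ₁/2)] = +0.0660;  Δφ = +0.0614 rad,  Δλ = +1.0428 rad
q = Δφ/Δψ = 0.9312
d = R·√(Δφ² + q²Δλ²) = 6377·0.97301 = 6205 km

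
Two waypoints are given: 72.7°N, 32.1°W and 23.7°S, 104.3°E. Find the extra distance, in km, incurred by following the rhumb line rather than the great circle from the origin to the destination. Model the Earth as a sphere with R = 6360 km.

1437 km

Great circle: cos σ = sin φ₁ sin φ₂ + cos φ₁ cos φ₂ cos Δλ,  σ = 2.1907 rad → d_gc = 13932.8 km
Rhumb line: Δψ = -2.3090, q = Δφ/Δψ = 0.7287, d_rh = R√(Δφ²+q²Δλ²) = 15369.6 km
Excess = 15369.6 − 13932.8 = 1436.8 ≈ 1437 km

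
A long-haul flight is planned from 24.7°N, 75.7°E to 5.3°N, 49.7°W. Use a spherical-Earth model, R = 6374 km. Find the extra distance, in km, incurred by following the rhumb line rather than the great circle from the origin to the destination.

331 km

Great circle: cos σ = sin φ₁ sin φ₂ + cos φ₁ cos φ₂ cos Δλ,  σ = 2.0777 rad → d_gc = 13243.0 km
Rhumb line: Δψ = -0.3525, q = Δφ/Δψ = 0.9606, d_rh = R√(Δφ²+q²Δλ²) = 13573.9 km
Excess = 13573.9 − 13243.0 = 330.9 ≈ 331 km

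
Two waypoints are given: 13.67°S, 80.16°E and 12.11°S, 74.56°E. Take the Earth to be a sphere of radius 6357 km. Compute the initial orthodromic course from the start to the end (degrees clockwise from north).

285.3°

N = sin Δλ·cos φ₂ = -0.0954;  D = cos φ₁ sin φ₂ − sin φ₁ cos φ₂ cos Δλ = +0.0261
initial course = atan2(N, D) = 285.31°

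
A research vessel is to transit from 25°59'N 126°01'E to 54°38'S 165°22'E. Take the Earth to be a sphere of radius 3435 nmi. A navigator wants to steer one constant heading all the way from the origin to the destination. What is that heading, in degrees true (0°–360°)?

Δψ = ln[tan(π/4+φ₂/2)/tan(π/4+φ₁/2)] = -1.6130
Δλ = +0.6868 rad (taken the short way round)
course = atan2(Δλ, Δψ) = 156.94°

156.9°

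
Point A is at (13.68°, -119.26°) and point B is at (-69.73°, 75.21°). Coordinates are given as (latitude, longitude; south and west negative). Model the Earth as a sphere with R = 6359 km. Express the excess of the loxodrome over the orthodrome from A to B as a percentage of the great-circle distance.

20.5%

Great circle: σ = 2.1505 rad → d_gc = Rσ = 13675.1 km
Rhumb: Δφ = -1.4558, Δλ = -2.8890, Δψ = -1.9628, q = Δφ/Δψ = 0.7417 → d_rh = R√(Δφ²+q²Δλ²) = 16473.1 km
Excess = (16473.1 − 13675.1) / 13675.1 = 2798.0 / 13675.1 = 20.46% ≈ 20.5%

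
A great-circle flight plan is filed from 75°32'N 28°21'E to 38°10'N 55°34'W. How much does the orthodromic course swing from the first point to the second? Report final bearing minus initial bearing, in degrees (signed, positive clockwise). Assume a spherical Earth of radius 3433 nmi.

-76.9°

At departure: θ₁ = atan2(sin Δλ cos φ₂, cos φ₁ sin φ₂ − sin φ₁ cos φ₂ cos Δλ) = 275.39°
At arrival: θ₂ = atan2(sin Δλ cos φ₁, −cos φ₂ sin φ₁ + sin φ₂ cos φ₁ cos Δλ) = 198.44°
Δθ = θ₂ − θ₁ = -76.9°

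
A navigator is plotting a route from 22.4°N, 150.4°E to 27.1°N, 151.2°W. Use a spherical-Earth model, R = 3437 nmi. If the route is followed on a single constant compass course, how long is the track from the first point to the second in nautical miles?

3193 nmi

Rhumb course C = atan2(Δλ, Δψ) with Δψ = ln[tan(π/4+φ₂/2)/tan(π/4+φ₁/2)] = +0.0904, Δλ = +1.0193 → C = 84.93°
d = R·|Δφ| / |cos C| = 3437·0.08203 / 0.08831 = 3193 nmi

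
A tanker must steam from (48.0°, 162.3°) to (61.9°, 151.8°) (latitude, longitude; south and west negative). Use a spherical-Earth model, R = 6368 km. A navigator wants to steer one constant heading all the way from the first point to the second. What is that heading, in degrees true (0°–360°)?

336.8°

Δψ = ln[tan(π/4+φ₂/2)/tan(π/4+φ₁/2)] = +0.4278
Δλ = -0.1833 rad (taken the short way round)
course = atan2(Δλ, Δψ) = 336.81°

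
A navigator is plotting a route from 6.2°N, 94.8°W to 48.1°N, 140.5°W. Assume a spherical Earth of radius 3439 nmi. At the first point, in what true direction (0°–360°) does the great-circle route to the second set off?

N = sin Δλ·cos φ₂ = -0.4780;  D = cos φ₁ sin φ₂ − sin φ₁ cos φ₂ cos Δλ = +0.6896
initial course = atan2(N, D) = 325.27°

325.3°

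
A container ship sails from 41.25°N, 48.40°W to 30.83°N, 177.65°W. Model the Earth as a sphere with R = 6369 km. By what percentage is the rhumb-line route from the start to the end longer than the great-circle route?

Great circle: σ = 1.6414 rad → d_gc = Rσ = 10454.2 km
Rhumb: Δφ = -0.1819, Δλ = -2.2558, Δψ = -0.2256, q = Δφ/Δψ = 0.8063 → d_rh = R√(Δφ²+q²Δλ²) = 11642.3 km
Excess = (11642.3 − 10454.2) / 10454.2 = 1188.1 / 10454.2 = 11.36% ≈ 11.4%

11.4%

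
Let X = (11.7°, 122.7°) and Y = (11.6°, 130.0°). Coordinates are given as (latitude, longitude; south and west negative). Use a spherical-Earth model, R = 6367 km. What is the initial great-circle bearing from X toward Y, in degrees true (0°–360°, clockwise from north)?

θ = atan2( sin Δλ·cos φ₂ ,  cos φ₁ sin φ₂ − sin φ₁ cos φ₂ cos Δλ )
  = atan2(+0.1245, -0.0001) = 90.06°

90.1°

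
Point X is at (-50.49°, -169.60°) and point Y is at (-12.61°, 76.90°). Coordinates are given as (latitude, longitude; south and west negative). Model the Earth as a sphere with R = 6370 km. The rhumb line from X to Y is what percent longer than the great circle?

6.8%

Great circle: σ = 1.6500 rad → d_gc = Rσ = 10510.6 km
Rhumb: Δφ = +0.6611, Δλ = -1.9809, Δψ = +0.8022, q = Δφ/Δψ = 0.8242 → d_rh = R√(Δφ²+q²Δλ²) = 11220.3 km
Excess = (11220.3 − 10510.6) / 10510.6 = 709.7 / 10510.6 = 6.752% ≈ 6.8%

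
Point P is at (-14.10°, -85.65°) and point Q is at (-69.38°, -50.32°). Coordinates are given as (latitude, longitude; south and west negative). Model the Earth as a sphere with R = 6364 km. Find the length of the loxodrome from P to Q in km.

Rhumb course C = atan2(Δλ, Δψ) with Δψ = ln[tan(π/4+φ₂/2)/tan(π/4+φ₁/2)] = -1.4556, Δλ = +0.6166 → C = 157.04°
d = R·|Δφ| / |cos C| = 6364·0.96482 / 0.92079 = 6668 km

6668 km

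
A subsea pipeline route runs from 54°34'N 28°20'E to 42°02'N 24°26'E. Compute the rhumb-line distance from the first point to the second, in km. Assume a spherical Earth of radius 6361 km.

1421 km

Rhumb course C = atan2(Δλ, Δψ) with Δψ = ln[tan(π/4+φ₂/2)/tan(π/4+φ₁/2)] = -0.3312, Δλ = -0.0681 → C = 191.61°
d = R·|Δφ| / |cos C| = 6361·0.21875 / 0.97952 = 1421 km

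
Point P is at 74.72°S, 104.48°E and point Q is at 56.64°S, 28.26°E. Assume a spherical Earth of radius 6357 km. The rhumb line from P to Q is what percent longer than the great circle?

6.5%

Great circle: σ = 0.5731 rad → d_gc = Rσ = 3643.2 km
Rhumb: Δφ = +0.3156, Δλ = -1.3303, Δψ = +0.8037, q = Δφ/Δψ = 0.3926 → d_rh = R√(Δφ²+q²Δλ²) = 3879.3 km
Excess = (3879.3 − 3643.2) / 3643.2 = 236.1 / 3643.2 = 6.48% ≈ 6.5%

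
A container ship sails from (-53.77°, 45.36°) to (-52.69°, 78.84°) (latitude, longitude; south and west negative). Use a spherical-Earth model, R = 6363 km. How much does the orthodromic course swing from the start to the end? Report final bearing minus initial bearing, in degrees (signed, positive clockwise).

-27.1°

Initial bearing θ₁ = atan2(sin Δλ cos φ₂, cos φ₁ sin φ₂ − sin φ₁ cos φ₂ cos Δλ) = 100.55°
Final bearing θ₂ = (initial bearing from the destination back to the start) + 180° = 73.46°
Δθ = θ₂ − θ₁ = -27.1°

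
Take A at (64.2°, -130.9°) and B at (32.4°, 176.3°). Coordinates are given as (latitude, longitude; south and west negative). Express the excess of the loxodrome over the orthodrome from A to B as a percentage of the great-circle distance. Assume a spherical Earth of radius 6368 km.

Great circle: σ = 0.7889 rad → d_gc = Rσ = 5024.0 km
Rhumb: Δφ = -0.5550, Δλ = -0.9215, Δψ = -0.8756, q = Δφ/Δψ = 0.6339 → d_rh = R√(Δφ²+q²Δλ²) = 5131.0 km
Excess = (5131.0 − 5024.0) / 5024.0 = 107.0 / 5024.0 = 2.13% ≈ 2.1%

2.1%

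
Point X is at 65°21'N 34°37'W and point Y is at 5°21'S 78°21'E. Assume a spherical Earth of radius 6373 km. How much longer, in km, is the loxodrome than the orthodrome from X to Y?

Great circle: cos σ = sin φ₁ sin φ₂ + cos φ₁ cos φ₂ cos Δλ,  σ = 1.8201 rad → d_gc = 11599.8 km
Rhumb line: Δψ = -1.6145, q = Δφ/Δψ = 0.7643, d_rh = R√(Δφ²+q²Δλ²) = 12412.4 km
Excess = 12412.4 − 11599.8 = 812.6 ≈ 813 km

813 km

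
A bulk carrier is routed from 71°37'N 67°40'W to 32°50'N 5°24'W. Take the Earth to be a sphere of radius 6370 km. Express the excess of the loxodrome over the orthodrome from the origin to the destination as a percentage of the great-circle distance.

3.3%

Great circle: σ = 0.8791 rad → d_gc = Rσ = 5599.9 km
Rhumb: Δφ = -0.6769, Δλ = +1.0868, Δψ = -1.2140, q = Δφ/Δψ = 0.5576 → d_rh = R√(Δφ²+q²Δλ²) = 5787.0 km
Excess = (5787.0 − 5599.9) / 5599.9 = 187.1 / 5599.9 = 3.34% ≈ 3.3%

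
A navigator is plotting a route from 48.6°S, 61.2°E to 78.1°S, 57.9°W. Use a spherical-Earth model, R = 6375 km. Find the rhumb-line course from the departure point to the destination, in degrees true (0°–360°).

238.2°

Δψ = ln[tan(π/4+φ₂/2)/tan(π/4+φ₁/2)] = -1.2880
Δλ = -2.0787 rad (taken the short way round)
course = atan2(Δλ, Δψ) = 238.22°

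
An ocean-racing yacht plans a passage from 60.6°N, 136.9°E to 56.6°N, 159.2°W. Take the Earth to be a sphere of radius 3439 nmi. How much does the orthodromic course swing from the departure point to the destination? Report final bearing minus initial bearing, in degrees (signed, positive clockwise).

At departure: θ₁ = atan2(sin Δλ cos φ₂, cos φ₁ sin φ₂ − sin φ₁ cos φ₂ cos Δλ) = 68.09°
At arrival: θ₂ = atan2(sin Δλ cos φ₁, −cos φ₂ sin φ₁ + sin φ₂ cos φ₁ cos Δλ) = 124.17°
Δθ = θ₂ − θ₁ = +56.1°

+56.1°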